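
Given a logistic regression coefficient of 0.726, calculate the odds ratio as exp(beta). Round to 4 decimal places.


The odds ratio is computed as:
OR = e^(0.726) = 2.0668.

2.0668


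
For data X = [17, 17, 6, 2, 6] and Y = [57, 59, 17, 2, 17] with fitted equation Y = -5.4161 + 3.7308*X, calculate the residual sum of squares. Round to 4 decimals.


Predicted values from Y = -5.4161 + 3.7308*X.
Residuals: [-1.0075, 0.9925, 0.0313, -0.0455, 0.0313].
SSres = 2.0041.

2.0041


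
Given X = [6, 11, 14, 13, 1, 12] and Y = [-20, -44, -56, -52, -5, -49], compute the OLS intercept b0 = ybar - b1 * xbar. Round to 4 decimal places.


Compute b1 = -4.0637 from the OLS formula.
With xbar = 9.5000 and ybar = -37.6667, the intercept is:
b0 = -37.6667 - -4.0637 * 9.5000 = 0.9389.

0.9389


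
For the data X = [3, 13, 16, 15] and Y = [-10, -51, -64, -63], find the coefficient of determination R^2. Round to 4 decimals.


After computing the OLS fit (b0=2.8618, b1=-4.2436):
SSres = 7.6674, SStot = 1930.0000.
R^2 = 1 - 7.6674/1930.0000 = 0.9960.

0.9960


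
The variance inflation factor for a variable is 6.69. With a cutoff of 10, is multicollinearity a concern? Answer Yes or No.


Compare VIF = 6.69 to the threshold of 10.
6.69 < 10, so the answer is No.

No


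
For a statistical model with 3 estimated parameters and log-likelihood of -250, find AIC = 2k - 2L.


AIC = 2k - 2*loglik = 2(3) - 2(-250).
= 6 + 500 = 506.

506


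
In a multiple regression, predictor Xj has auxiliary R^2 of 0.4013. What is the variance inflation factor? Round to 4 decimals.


VIF = 1 / (1 - 0.4013).
= 1 / 0.5987 = 1.6703.

1.6703


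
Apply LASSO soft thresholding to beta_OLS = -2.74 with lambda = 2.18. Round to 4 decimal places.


Absolute value: |-2.74| = 2.74.
Compare to lambda = 2.18.
Since |beta| > lambda, coefficient = sign(beta)*(|beta| - lambda) = -0.5600.

-0.5600


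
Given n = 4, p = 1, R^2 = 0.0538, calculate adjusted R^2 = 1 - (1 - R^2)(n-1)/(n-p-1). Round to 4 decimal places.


Using the formula:
(1 - 0.0538) = 0.9462.
Multiply by 3/2: 0.9462 * 3 = 2.8386, then 2.8386 / 2 = 1.4193.
Adj R^2 = 1 - 1.4193 = -0.4193.

-0.4193


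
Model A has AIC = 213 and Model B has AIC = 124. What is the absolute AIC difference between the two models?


Absolute difference = |213 - 124| = 89.
The model with lower AIC (B) is preferred.

89


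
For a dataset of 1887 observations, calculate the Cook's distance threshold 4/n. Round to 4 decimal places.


Using the rule of thumb:
Threshold = 4 / 1887 = 0.0021.

0.0021


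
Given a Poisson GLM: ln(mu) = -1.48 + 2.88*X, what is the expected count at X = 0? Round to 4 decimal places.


Linear predictor: eta = -1.48 + (2.88)(0) = -1.4800.
Expected count: mu = exp(-1.4800) = 0.2276.

0.2276


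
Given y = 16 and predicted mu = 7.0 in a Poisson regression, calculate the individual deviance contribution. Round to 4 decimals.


y/mu = 16/7.0 = 2.285714 (approx.), and ln(16/7.0) = 0.826679.
y * ln(y/mu) = 16 * 0.826679 = 13.226864.
y - mu = 9.0.
D = 2 * (13.226864 - 9.0) = 8.453728, which rounds to 8.4537.

8.4537


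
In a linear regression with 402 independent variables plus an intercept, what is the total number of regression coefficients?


Total coefficients = number of predictors + 1 (for the intercept).
= 402 + 1 = 403.

403


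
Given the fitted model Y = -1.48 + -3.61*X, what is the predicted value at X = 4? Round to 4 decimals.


Predicted value:
Y = -1.48 + (-3.61)(4) = -1.48 + -14.4400 = -15.9200.

-15.9200


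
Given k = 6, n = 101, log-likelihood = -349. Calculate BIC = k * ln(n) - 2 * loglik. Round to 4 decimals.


ln(101) = 4.615121.
k * ln(n) = 6 * 4.615121 = 27.690726.
-2L = 698.
BIC = 27.690726 + 698 = 725.690726, which rounds to 725.6907.

725.6907


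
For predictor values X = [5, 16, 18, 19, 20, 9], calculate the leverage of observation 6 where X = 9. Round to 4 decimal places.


Mean of X: xbar = 14.5000.
SXX = 185.5000.
For X = 9: h = 1/6 + (9 - 14.5000)^2/185.5000 = 0.3297.

0.3297


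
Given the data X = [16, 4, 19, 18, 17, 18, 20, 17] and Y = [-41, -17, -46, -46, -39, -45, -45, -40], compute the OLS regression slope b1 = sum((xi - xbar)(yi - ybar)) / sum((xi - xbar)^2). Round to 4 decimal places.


Calculate xbar = 16.1250, ybar = -39.8750.
S_xx = 178.8750, S_xy = -335.1250.
Using b1 = S_xy / S_xx = -335.1250 / 178.8750, we get b1 = -1.8735.

-1.8735


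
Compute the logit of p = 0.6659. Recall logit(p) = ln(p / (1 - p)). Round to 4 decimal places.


1 - p = 0.3341.
p/(1-p) = 1.9931.
logit = ln(1.9931) = 0.6897.

0.6897


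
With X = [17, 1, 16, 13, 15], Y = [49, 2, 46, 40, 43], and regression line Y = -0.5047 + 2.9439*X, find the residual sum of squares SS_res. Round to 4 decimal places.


Compute predicted values, then residuals = yi - yhat_i.
Residuals: [-0.5416, -0.4392, -0.5977, 2.2340, -0.6538].
SSres = sum(residual^2) = 6.2617.

6.2617


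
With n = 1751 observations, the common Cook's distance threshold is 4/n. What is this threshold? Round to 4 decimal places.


Cook's distance cutoff = 4/n = 4/1751.
= 0.0023.

0.0023


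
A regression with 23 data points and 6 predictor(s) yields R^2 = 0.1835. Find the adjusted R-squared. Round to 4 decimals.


Plug in: Adj R^2 = 1 - (1 - 0.1835) * 22/16.
= 1 - 0.8165 * 22/16
= 1 - 17.9630 / 16
= 1 - 1.1227 = -0.1227.

-0.1227


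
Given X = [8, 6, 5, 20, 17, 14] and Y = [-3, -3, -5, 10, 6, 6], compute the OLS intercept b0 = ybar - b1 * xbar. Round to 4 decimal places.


First find the slope: b1 = 0.9862.
Means: xbar = 11.6667, ybar = 1.8333.
b0 = ybar - b1 * xbar = 1.8333 - 0.9862 * 11.6667 = -9.6724.

-9.6724


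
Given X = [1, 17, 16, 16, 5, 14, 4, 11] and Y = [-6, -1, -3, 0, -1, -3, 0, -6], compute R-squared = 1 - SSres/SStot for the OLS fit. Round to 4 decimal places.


Fit the OLS line: b0 = -3.4820, b1 = 0.0935.
SSres = 39.5683.
SStot = 42.0000.
R^2 = 1 - 39.5683/42.0000 = 0.0579.

0.0579


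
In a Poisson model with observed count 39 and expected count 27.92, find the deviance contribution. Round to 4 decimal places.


First: ln(39/27.92) = 0.334218.
Then: 39 * 0.334218 = 13.034502.
y - mu = 39 - 27.92 = 11.08.
D = 2(13.034502 - 11.08) = 3.909004, which rounds to 3.9090.

3.9090


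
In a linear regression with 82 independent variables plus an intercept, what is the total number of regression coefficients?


Each predictor gets one coefficient, plus one intercept.
Total parameters = 82 + 1 = 83.

83


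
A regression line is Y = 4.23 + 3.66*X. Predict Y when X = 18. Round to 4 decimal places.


Substitute X = 18 into the equation:
Y = 4.23 + 3.66 * 18 = 4.23 + 65.8800 = 70.1100.

70.1100


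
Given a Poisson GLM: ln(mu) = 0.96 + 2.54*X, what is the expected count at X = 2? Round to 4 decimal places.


Compute eta = 0.96 + 2.54 * 2 = 6.0400.
Apply inverse link: mu = e^6.0400 = 419.8930.

419.8930


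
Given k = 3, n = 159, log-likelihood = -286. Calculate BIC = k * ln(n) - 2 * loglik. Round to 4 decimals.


Compute k*ln(n) = 3*ln(159) = 3*5.068904 = 15.206712.
Then -2*loglik = 572.
BIC = 15.206712 + 572 = 587.206712, which rounds to 587.2067.

587.2067


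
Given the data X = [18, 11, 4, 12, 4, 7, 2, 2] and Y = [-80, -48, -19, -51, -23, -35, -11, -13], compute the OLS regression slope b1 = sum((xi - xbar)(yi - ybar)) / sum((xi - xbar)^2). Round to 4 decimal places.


Calculate xbar = 7.5000, ybar = -35.0000.
S_xx = 228.0000, S_xy = -941.0000.
Using b1 = S_xy / S_xx = -941.0000 / 228.0000, we get b1 = -4.1272.

-4.1272


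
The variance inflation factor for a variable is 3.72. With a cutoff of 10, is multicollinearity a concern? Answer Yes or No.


Compare VIF = 3.72 to the threshold of 10.
3.72 < 10, so the answer is No.

No


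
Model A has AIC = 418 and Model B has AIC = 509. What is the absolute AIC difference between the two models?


|AIC_A - AIC_B| = |418 - 509| = 91.
Model A is preferred (lower AIC).

91


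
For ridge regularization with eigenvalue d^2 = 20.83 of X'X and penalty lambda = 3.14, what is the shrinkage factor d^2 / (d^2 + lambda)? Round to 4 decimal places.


Compute the denominator: 20.83 + 3.14 = 23.9700.
Shrinkage factor = 20.83 / 23.9700 = 0.8690.

0.8690


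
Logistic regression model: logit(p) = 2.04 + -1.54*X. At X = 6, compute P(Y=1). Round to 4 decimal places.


Linear predictor: z = 2.04 + -1.54 * 6 = -7.2000.
P = 1/(1 + exp(7.2000)) = 1/(1 + 1339.4308) = 0.0007.

0.0007


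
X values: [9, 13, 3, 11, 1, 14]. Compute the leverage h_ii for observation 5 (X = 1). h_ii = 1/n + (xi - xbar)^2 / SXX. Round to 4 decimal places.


Mean of X: xbar = 8.5000.
SXX = 143.5000.
For X = 1: h = 1/6 + (1 - 8.5000)^2/143.5000 = 0.5587.

0.5587


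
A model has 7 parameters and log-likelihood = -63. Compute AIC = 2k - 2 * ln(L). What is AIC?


AIC = 2k - 2*loglik = 2(7) - 2(-63).
= 14 + 126 = 140.

140


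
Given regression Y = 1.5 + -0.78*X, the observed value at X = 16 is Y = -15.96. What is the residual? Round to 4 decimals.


Fitted value at X = 16 is yhat = 1.5 + -0.78*16 = -10.9800.
Residual = -15.96 - -10.9800 = -4.9800.

-4.9800


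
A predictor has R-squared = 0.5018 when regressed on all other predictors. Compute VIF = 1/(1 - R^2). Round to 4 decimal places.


Using VIF = 1/(1 - R^2_j):
1 - 0.5018 = 0.4982.
VIF = 2.0072.

2.0072


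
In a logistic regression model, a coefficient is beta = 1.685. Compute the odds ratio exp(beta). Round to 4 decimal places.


exp(1.685) = 5.3925.
So the odds ratio is 5.3925.

5.3925


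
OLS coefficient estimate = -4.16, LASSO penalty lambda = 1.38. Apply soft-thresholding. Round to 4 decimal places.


Absolute value: |-4.16| = 4.16.
Compare to lambda = 1.38.
Since |beta| > lambda, coefficient = sign(beta)*(|beta| - lambda) = -2.7800.

-2.7800


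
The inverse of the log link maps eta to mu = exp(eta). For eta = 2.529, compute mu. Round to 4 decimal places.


The inverse log link gives:
mu = exp(2.529) = 12.5410.

12.5410


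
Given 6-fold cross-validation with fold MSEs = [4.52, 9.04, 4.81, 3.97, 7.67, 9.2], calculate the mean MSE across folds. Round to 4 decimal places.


Total MSE across folds = 39.2100.
CV-MSE = 39.2100/6 = 6.5350.

6.5350


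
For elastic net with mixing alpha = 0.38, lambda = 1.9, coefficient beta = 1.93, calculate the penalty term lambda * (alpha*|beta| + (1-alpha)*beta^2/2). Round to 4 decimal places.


L1 component = 0.38 * |1.93| = 0.7334.
L2 component = 0.62 * 1.93^2 / 2 = 1.1547.
Penalty = 1.9 * (0.7334 + 1.1547) = 1.9 * 1.8881 = 3.5874.

3.5874


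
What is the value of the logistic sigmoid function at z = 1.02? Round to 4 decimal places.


First, exp(-1.0200) = 0.3606.
Then sigma(z) = 1/(1 + 0.3606) = 0.7350.

0.7350


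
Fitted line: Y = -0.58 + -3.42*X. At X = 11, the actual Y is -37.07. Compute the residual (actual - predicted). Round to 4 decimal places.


Compute yhat = -0.58 + (-3.42)(11) = -38.2000.
Residual = actual - predicted = -37.07 - -38.2000 = 1.1300.

1.1300


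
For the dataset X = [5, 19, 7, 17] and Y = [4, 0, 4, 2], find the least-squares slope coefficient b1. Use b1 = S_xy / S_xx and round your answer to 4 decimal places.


First compute the means: xbar = 12.0000, ybar = 2.5000.
Then S_xx = sum((xi - xbar)^2) = 148.0000.
S_xy = sum((xi - xbar)(yi - ybar)) = -38.0000.
b1 = S_xy / S_xx = -38.0000 / 148.0000 = -0.2568.

-0.2568


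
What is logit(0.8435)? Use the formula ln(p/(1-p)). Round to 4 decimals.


The odds are p/(1-p) = 0.8435 / 0.1565 = 5.3898.
logit(p) = ln(5.3898) = 1.6845.

1.6845


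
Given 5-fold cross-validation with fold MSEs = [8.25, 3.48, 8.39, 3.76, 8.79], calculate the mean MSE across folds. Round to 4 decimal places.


Add all fold MSEs: 32.6700.
Divide by k = 5: 32.6700/5 = 6.5340.

6.5340


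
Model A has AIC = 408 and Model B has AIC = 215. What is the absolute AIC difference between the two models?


Absolute difference = |408 - 215| = 193.
The model with lower AIC (B) is preferred.

193


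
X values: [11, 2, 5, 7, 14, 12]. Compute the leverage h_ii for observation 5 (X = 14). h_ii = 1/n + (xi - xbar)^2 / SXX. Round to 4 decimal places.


Compute xbar = 8.5000 with n = 6 observations.
SXX = 105.5000.
Leverage = 1/6 + (14 - 8.5000)^2/105.5000 = 0.4534.

0.4534


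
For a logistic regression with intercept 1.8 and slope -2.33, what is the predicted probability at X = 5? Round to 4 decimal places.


z = 1.8 + -2.33 * 5 = -9.8500.
Sigmoid: P = 1 / (1 + exp(9.8500)) = 0.0001.

0.0001


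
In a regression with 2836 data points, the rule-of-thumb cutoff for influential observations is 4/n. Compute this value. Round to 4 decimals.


Cook's distance cutoff = 4/n = 4/2836.
= 0.0014.

0.0014


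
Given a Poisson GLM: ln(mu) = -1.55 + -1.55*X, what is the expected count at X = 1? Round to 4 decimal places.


Compute eta = -1.55 + -1.55 * 1 = -3.1000.
Apply inverse link: mu = e^-3.1000 = 0.0450.

0.0450


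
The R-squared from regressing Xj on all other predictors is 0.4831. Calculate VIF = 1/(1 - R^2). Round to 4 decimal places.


Denominator: 1 - 0.4831 = 0.5169.
VIF = 1 / 0.5169 = 1.9346.

1.9346


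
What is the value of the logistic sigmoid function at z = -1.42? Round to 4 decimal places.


Compute exp(1.4200) = 4.1371.
Sigmoid = 1 / (1 + 4.1371) = 1 / 5.1371 = 0.1947.

0.1947


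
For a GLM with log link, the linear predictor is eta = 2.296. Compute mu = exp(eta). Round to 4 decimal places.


Apply the inverse link:
mu = e^2.296 = 9.9344.

9.9344


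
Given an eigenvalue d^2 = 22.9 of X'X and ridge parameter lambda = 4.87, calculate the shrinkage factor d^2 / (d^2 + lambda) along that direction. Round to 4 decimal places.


Compute the denominator: 22.9 + 4.87 = 27.7700.
Shrinkage factor = 22.9 / 27.7700 = 0.8246.

0.8246


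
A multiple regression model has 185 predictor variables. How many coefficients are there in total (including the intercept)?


Each predictor gets one coefficient, plus one intercept.
Total parameters = 185 + 1 = 186.

186


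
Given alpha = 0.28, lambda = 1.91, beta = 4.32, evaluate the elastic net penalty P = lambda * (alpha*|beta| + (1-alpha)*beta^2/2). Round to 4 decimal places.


Compute:
L1 = 0.28 * 4.32 = 1.2096.
L2 = 0.72 * 4.32^2 / 2 = 6.7185.
Penalty = 1.91 * (1.2096 + 6.7185) = 15.1426.

15.1426


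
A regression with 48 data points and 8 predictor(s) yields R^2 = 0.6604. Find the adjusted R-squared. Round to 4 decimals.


Using the formula:
(1 - 0.6604) = 0.3396.
Multiply by 47/39: 0.3396 * 47 = 15.9612, then 15.9612 / 39 = 0.4093.
Adj R^2 = 1 - 0.4093 = 0.5907.

0.5907


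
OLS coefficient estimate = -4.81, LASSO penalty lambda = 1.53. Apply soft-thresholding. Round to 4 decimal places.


|beta_OLS| = 4.81.
lambda = 1.53.
Since |beta| > lambda, coefficient = sign(beta)*(|beta| - lambda) = -3.2800.
Result = -3.2800.

-3.2800


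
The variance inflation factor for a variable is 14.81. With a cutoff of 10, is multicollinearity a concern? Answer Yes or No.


Check: VIF = 14.81 vs threshold = 10.
Since 14.81 >= 10, the answer is Yes.

Yes


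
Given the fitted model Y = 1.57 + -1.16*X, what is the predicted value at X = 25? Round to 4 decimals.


Substitute X = 25 into the equation:
Y = 1.57 + -1.16 * 25 = 1.57 + -29.0000 = -27.4300.

-27.4300


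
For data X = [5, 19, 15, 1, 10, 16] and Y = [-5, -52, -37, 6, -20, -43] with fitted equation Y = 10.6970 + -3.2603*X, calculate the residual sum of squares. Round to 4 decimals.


Compute predicted values, then residuals = yi - yhat_i.
Residuals: [0.6045, -0.7513, 1.2075, -1.4367, 1.9060, -1.5322].
SSres = sum(residual^2) = 10.4325.

10.4325


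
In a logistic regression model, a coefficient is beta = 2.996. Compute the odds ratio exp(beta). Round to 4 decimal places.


The odds ratio is computed as:
OR = e^(2.996) = 20.0054.

20.0054


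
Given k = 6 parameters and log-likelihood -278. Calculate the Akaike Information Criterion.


Compute:
2k = 2*6 = 12.
-2*loglik = -2*(-278) = 556.
AIC = 12 + 556 = 568.

568


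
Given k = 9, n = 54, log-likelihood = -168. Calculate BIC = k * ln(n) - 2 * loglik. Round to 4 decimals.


k * ln(n) = 9 * ln(54) = 9 * 3.988984 = 35.900856.
-2 * loglik = -2 * (-168) = 336.
BIC = 35.900856 + 336 = 371.900856, which rounds to 371.9009.

371.9009


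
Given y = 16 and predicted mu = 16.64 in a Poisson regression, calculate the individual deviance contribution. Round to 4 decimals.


Compute y*ln(y/mu) = 16*ln(16/16.64) = 16*-0.039221 = -0.627536.
y - mu = -0.64.
D = 2*(-0.627536 - (-0.64)) = 0.024928, which rounds to 0.0249.

0.0249


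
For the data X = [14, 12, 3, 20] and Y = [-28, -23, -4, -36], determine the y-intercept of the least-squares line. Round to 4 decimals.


First find the slope: b1 = -1.9176.
Means: xbar = 12.2500, ybar = -22.7500.
b0 = ybar - b1 * xbar = -22.7500 - -1.9176 * 12.2500 = 0.7412.

0.7412


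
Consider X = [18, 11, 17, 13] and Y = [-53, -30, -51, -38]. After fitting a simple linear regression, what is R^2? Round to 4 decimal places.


Fit the OLS line: b0 = 5.6412, b1 = -3.2977.
SSres = 1.8473.
SStot = 358.0000.
R^2 = 1 - 1.8473/358.0000 = 0.9948.

0.9948


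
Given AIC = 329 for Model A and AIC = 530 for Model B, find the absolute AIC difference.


Compute |329 - 530| = 201.
Model A has the smaller AIC.

201


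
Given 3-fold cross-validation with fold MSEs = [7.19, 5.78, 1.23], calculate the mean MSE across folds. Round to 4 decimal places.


Total MSE across folds = 14.2000.
CV-MSE = 14.2000/3 = 4.7333.

4.7333


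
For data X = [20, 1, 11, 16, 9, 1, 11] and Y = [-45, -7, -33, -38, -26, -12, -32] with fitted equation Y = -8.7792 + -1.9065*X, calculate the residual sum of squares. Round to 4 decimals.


Predicted values from Y = -8.7792 + -1.9065*X.
Residuals: [1.9092, 3.6857, -3.2493, 1.2832, -0.0623, -1.3143, -2.2493].
SSres = 36.2246.

36.2246


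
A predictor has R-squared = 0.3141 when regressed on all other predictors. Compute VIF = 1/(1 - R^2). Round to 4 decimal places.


VIF = 1 / (1 - 0.3141).
= 1 / 0.6859 = 1.4579.

1.4579


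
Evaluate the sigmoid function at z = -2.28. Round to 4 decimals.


exp(2.2800) = 9.7767.
1 + exp(-z) = 10.7767.
sigmoid = 1/10.7767 = 0.0928.

0.0928


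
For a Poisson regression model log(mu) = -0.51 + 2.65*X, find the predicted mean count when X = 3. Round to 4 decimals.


eta = -0.51 + 2.65 * 3 = 7.4400.
mu = exp(7.4400) = 1702.7502.

1702.7502


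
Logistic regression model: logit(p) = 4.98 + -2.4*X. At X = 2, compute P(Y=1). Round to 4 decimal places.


Compute z = 4.98 + (-2.4)(2) = 0.1800.
exp(-z) = 0.8353.
P = 1/(1 + 0.8353) = 0.5449.

0.5449


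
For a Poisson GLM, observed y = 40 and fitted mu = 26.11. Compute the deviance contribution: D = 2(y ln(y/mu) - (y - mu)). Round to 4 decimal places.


y/mu = 40/26.11 = 1.531980 (approx.), and ln(40/26.11) = 0.426561.
y * ln(y/mu) = 40 * 0.426561 = 17.062440.
y - mu = 13.89.
D = 2 * (17.062440 - 13.89) = 6.344880, which rounds to 6.3449.

6.3449


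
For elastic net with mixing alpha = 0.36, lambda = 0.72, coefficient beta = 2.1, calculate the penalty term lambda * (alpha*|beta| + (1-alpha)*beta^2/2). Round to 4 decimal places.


L1 component = 0.36 * |2.1| = 0.7560.
L2 component = 0.64 * 2.1^2 / 2 = 1.4112.
Penalty = 0.72 * (0.7560 + 1.4112) = 0.72 * 2.1672 = 1.5604.

1.5604


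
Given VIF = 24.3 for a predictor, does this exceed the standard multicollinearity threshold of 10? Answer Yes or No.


Check: VIF = 24.3 vs threshold = 10.
Since 24.3 >= 10, the answer is Yes.

Yes


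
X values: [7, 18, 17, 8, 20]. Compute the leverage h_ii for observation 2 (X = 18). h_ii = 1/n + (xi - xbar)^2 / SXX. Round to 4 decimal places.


n = 5, xbar = 14.0000.
SXX = sum((xi - xbar)^2) = 146.0000.
h = 1/5 + (18 - 14.0000)^2 / 146.0000 = 0.3096.

0.3096


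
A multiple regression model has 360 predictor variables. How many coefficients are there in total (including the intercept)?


Each predictor gets one coefficient, plus one intercept.
Total parameters = 360 + 1 = 361.

361


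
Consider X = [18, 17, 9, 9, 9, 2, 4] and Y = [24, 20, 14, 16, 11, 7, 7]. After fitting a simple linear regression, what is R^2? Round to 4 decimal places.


After computing the OLS fit (b0=4.1645, b1=1.0272):
SSres = 19.5550, SStot = 246.8571.
R^2 = 1 - 19.5550/246.8571 = 0.9208.

0.9208


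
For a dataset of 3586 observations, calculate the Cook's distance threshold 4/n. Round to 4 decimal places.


The threshold is 4/n.
4/3586 = 0.0011.

0.0011


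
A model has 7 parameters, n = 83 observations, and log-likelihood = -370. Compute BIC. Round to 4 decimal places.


ln(83) = 4.418841.
k * ln(n) = 7 * 4.418841 = 30.931887.
-2L = 740.
BIC = 30.931887 + 740 = 770.931887, which rounds to 770.9319.

770.9319


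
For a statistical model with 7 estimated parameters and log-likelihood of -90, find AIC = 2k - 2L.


AIC = 2*7 - 2*(-90).
= 14 + 180 = 194.

194


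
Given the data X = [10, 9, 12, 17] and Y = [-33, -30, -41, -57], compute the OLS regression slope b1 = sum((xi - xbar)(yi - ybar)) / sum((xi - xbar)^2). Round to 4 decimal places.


Calculate xbar = 12.0000, ybar = -40.2500.
S_xx = 38.0000, S_xy = -129.0000.
Using b1 = S_xy / S_xx = -129.0000 / 38.0000, we get b1 = -3.3947.

-3.3947


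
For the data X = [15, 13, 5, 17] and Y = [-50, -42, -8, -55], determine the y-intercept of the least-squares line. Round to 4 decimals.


Compute b1 = -4.0181 from the OLS formula.
With xbar = 12.5000 and ybar = -38.7500, the intercept is:
b0 = -38.7500 - -4.0181 * 12.5000 = 11.4759.

11.4759


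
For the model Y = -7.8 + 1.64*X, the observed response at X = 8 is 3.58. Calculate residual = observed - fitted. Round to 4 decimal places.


Compute yhat = -7.8 + (1.64)(8) = 5.3200.
Residual = actual - predicted = 3.58 - 5.3200 = -1.7400.

-1.7400


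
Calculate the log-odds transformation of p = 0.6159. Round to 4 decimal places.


1 - p = 0.3841.
p/(1-p) = 1.6035.
logit = ln(1.6035) = 0.4722.

0.4722


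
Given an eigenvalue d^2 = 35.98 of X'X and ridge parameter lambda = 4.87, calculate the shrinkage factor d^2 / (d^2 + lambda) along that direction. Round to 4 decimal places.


Denominator = d^2 + lambda = 35.98 + 4.87 = 40.8500.
Shrinkage = 35.98 / 40.8500 = 0.8808.

0.8808


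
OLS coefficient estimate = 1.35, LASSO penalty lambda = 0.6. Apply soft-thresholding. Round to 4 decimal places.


Check: |1.35| = 1.35 vs lambda = 0.6.
Since |beta| > lambda, coefficient = sign(beta)*(|beta| - lambda) = 0.7500.
Soft-thresholded coefficient = 0.7500.

0.7500


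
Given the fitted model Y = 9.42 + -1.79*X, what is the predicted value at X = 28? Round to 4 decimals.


Substitute X = 28 into the equation:
Y = 9.42 + -1.79 * 28 = 9.42 + -50.1200 = -40.7000.

-40.7000


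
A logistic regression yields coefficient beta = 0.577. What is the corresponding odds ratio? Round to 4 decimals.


Odds ratio = exp(beta) = exp(0.577).
= 1.7807.

1.7807


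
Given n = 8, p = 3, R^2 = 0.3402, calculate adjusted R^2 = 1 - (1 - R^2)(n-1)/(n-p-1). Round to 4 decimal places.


Plug in: Adj R^2 = 1 - (1 - 0.3402) * 7/4.
= 1 - 0.6598 * 7/4
= 1 - 4.6186 / 4
= 1 - 1.1547 = -0.1547.

-0.1547


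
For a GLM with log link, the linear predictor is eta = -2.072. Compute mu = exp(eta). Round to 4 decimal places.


mu = exp(eta) = exp(-2.072).
= 0.1259.

0.1259


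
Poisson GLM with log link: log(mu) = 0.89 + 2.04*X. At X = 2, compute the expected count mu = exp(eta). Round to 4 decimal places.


eta = 0.89 + 2.04 * 2 = 4.9700.
mu = exp(4.9700) = 144.0269.

144.0269


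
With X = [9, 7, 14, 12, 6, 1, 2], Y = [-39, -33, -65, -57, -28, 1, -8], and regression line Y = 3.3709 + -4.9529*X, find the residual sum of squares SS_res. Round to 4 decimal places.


Predicted values from Y = 3.3709 + -4.9529*X.
Residuals: [2.2052, -1.7006, 0.9697, -0.9361, -1.6535, 2.5820, -1.4651].
SSres = 21.1189.

21.1189


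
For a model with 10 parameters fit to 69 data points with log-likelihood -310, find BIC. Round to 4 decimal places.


k * ln(n) = 10 * ln(69) = 10 * 4.234107 = 42.341070.
-2 * loglik = -2 * (-310) = 620.
BIC = 42.341070 + 620 = 662.341070, which rounds to 662.3411.

662.3411


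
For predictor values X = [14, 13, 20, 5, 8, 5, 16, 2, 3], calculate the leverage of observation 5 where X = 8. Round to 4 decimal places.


Compute xbar = 9.5556 with n = 9 observations.
SXX = 326.2222.
Leverage = 1/9 + (8 - 9.5556)^2/326.2222 = 0.1185.

0.1185


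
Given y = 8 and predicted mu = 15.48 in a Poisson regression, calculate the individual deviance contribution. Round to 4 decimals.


y/mu = 8/15.48 = 0.516796 (approx.), and ln(8/15.48) = -0.660107.
y * ln(y/mu) = 8 * -0.660107 = -5.280856.
y - mu = -7.48.
D = 2 * (-5.280856 - -7.48) = 4.398288, which rounds to 4.3983.

4.3983


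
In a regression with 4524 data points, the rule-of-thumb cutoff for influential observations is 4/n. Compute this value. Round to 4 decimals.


Using the rule of thumb:
Threshold = 4 / 4524 = 0.0009.

0.0009


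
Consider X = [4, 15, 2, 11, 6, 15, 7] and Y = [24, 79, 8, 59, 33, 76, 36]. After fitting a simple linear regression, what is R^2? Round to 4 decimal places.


Fit the OLS line: b0 = 0.6890, b1 = 5.1696.
SSres = 26.2049.
SStot = 4348.0000.
R^2 = 1 - 26.2049/4348.0000 = 0.9940.

0.9940


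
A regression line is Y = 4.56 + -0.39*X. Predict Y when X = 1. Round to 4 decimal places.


Plug X = 1 into Y = 4.56 + -0.39*X:
Y = 4.56 + -0.3900 = 4.1700.

4.1700


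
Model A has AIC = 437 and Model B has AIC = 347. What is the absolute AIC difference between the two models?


|AIC_A - AIC_B| = |437 - 347| = 90.
Model B is preferred (lower AIC).

90


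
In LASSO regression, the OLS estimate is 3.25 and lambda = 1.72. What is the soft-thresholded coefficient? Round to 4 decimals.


Absolute value: |3.25| = 3.25.
Compare to lambda = 1.72.
Since |beta| > lambda, coefficient = sign(beta)*(|beta| - lambda) = 1.5300.

1.5300


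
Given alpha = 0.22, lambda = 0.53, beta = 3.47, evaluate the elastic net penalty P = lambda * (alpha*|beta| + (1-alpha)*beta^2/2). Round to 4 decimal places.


L1 component = 0.22 * |3.47| = 0.7634.
L2 component = 0.78 * 3.47^2 / 2 = 4.6960.
Penalty = 0.53 * (0.7634 + 4.6960) = 0.53 * 5.4594 = 2.8935.

2.8935


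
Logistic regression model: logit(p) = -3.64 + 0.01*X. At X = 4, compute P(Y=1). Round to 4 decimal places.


Compute z = -3.64 + (0.01)(4) = -3.6000.
exp(-z) = 36.5982.
P = 1/(1 + 36.5982) = 0.0266.

0.0266


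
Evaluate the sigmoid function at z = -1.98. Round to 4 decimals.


Compute exp(1.9800) = 7.2427.
Sigmoid = 1 / (1 + 7.2427) = 1 / 8.2427 = 0.1213.

0.1213


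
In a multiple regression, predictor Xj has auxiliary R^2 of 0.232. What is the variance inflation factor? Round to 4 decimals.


Using VIF = 1/(1 - R^2_j):
1 - 0.232 = 0.768.
VIF = 1.3021.

1.3021


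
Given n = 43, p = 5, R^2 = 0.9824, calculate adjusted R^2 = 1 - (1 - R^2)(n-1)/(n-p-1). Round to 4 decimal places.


Adjusted R^2 = 1 - (1 - R^2) * (n-1)/(n-p-1).
(1 - R^2) = 0.0176.
(n-1)/(n-p-1) = 42/37.
(1 - R^2) * (n-1) = 0.0176 * 42 = 0.7392.
Divide by (n-p-1): 0.7392 / 37 = 0.0200.
Adj R^2 = 1 - 0.0200 = 0.9800.

0.9800


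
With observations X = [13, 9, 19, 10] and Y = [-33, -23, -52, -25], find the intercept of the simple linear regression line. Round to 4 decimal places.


First find the slope: b1 = -2.9342.
Means: xbar = 12.7500, ybar = -33.2500.
b0 = ybar - b1 * xbar = -33.2500 - -2.9342 * 12.7500 = 4.1605.

4.1605


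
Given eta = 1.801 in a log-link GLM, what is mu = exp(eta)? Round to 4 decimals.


Apply the inverse link:
mu = e^1.801 = 6.0557.

6.0557


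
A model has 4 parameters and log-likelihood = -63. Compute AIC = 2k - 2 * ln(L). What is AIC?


AIC = 2*4 - 2*(-63).
= 8 + 126 = 134.

134


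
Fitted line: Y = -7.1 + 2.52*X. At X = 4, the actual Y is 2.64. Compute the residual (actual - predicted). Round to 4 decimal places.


Fitted value at X = 4 is yhat = -7.1 + 2.52*4 = 2.9800.
Residual = 2.64 - 2.9800 = -0.3400.

-0.3400


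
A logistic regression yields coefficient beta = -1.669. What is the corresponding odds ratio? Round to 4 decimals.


Odds ratio = exp(beta) = exp(-1.669).
= 0.1884.

0.1884


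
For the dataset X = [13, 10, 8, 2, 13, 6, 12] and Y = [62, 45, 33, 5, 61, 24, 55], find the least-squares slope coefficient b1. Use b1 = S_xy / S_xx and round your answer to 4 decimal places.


First compute the means: xbar = 9.1429, ybar = 40.7143.
Then S_xx = sum((xi - xbar)^2) = 100.8571.
S_xy = sum((xi - xbar)(yi - ybar)) = 521.2857.
b1 = S_xy / S_xx = 521.2857 / 100.8571 = 5.1686.

5.1686


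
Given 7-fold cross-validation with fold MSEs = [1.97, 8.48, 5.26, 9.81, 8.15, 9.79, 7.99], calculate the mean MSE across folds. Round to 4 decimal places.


Add all fold MSEs: 51.4500.
Divide by k = 7: 51.4500/7 = 7.3500.

7.3500


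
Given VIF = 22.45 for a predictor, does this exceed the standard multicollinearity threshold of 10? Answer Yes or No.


The threshold is 10.
VIF = 22.45 is >= 10.
Multicollinearity indication: Yes.

Yes


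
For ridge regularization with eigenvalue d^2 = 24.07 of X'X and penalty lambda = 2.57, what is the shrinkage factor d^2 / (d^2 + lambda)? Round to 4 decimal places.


Denominator = d^2 + lambda = 24.07 + 2.57 = 26.6400.
Shrinkage = 24.07 / 26.6400 = 0.9035.

0.9035


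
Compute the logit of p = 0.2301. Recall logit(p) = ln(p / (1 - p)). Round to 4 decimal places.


Compute the odds: 0.2301/0.7699 = 0.2989.
Take the natural log: ln(0.2989) = -1.2077.

-1.2077


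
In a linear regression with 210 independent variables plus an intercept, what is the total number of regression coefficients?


Including the intercept, the model has 210 predictor coefficients + 1 intercept.
Total = 211.

211


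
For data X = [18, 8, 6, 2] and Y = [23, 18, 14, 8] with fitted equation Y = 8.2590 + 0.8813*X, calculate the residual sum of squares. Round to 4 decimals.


Predicted values from Y = 8.2590 + 0.8813*X.
Residuals: [-1.1224, 2.6906, 0.4532, -2.0216].
SSres = 12.7914.

12.7914


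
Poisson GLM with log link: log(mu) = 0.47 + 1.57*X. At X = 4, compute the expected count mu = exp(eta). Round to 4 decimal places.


Linear predictor: eta = 0.47 + (1.57)(4) = 6.7500.
Expected count: mu = exp(6.7500) = 854.0588.

854.0588


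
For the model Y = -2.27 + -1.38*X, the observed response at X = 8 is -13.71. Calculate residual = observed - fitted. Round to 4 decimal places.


Predicted = -2.27 + -1.38 * 8 = -13.3100.
Residual = -13.71 - -13.3100 = -0.4000.

-0.4000


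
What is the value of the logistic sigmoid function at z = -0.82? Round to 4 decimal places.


exp(0.8200) = 2.2705.
1 + exp(-z) = 3.2705.
sigmoid = 1/3.2705 = 0.3058.

0.3058


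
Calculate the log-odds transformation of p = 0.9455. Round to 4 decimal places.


1 - p = 0.0545.
p/(1-p) = 17.3486.
logit = ln(17.3486) = 2.8535.

2.8535


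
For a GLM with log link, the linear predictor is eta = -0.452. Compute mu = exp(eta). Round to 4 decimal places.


mu = exp(eta) = exp(-0.452).
= 0.6364.

0.6364


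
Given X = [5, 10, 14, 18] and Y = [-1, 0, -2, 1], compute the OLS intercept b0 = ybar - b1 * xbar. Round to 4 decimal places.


First find the slope: b1 = 0.0916.
Means: xbar = 11.7500, ybar = -0.5000.
b0 = ybar - b1 * xbar = -0.5000 - 0.0916 * 11.7500 = -1.5768.

-1.5768


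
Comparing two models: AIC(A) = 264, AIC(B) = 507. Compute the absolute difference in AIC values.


Compute |264 - 507| = 243.
Model A has the smaller AIC.

243


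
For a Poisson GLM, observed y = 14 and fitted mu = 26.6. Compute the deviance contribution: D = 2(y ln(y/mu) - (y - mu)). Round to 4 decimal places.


y/mu = 14/26.6 = 0.526316 (approx.), and ln(14/26.6) = -0.641854.
y * ln(y/mu) = 14 * -0.641854 = -8.985956.
y - mu = -12.6.
D = 2 * (-8.985956 - -12.6) = 7.228088, which rounds to 7.2281.

7.2281


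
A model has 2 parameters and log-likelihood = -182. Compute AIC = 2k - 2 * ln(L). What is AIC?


AIC = 2*2 - 2*(-182).
= 4 + 364 = 368.

368


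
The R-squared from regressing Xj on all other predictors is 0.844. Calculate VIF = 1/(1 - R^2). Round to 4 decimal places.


VIF = 1 / (1 - 0.844).
= 1 / 0.156 = 6.4103.

6.4103


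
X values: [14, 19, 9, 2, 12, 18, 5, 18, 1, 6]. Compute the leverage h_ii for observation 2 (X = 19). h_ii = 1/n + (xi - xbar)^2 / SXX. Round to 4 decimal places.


Compute xbar = 10.4000 with n = 10 observations.
SXX = 414.4000.
Leverage = 1/10 + (19 - 10.4000)^2/414.4000 = 0.2785.

0.2785


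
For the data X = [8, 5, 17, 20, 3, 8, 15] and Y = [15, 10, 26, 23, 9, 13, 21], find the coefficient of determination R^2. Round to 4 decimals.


Fit the OLS line: b0 = 5.9932, b1 = 0.9875.
SSres = 20.8178.
SStot = 265.4286.
R^2 = 1 - 20.8178/265.4286 = 0.9216.

0.9216


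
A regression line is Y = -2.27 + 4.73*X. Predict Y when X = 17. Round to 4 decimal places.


Predicted value:
Y = -2.27 + (4.73)(17) = -2.27 + 80.4100 = 78.1400.

78.1400


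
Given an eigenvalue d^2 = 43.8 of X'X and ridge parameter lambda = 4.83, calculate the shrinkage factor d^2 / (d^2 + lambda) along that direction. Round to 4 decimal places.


Compute the denominator: 43.8 + 4.83 = 48.6300.
Shrinkage factor = 43.8 / 48.6300 = 0.9007.

0.9007


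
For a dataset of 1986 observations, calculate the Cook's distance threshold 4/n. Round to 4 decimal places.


The threshold is 4/n.
4/1986 = 0.0020.

0.0020


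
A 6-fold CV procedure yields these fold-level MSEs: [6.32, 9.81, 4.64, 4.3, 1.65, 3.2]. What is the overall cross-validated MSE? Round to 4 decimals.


Sum of fold MSEs = 29.9200.
Average = 29.9200 / 6 = 4.9867.

4.9867


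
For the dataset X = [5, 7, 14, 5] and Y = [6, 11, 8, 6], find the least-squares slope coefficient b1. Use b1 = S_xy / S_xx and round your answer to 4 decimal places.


First compute the means: xbar = 7.7500, ybar = 7.7500.
Then S_xx = sum((xi - xbar)^2) = 54.7500.
S_xy = sum((xi - xbar)(yi - ybar)) = 8.7500.
b1 = S_xy / S_xx = 8.7500 / 54.7500 = 0.1598.

0.1598


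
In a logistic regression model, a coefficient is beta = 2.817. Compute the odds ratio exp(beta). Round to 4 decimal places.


exp(2.817) = 16.7266.
So the odds ratio is 16.7266.

16.7266


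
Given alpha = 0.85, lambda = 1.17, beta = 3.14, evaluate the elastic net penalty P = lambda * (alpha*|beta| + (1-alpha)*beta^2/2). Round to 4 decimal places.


L1 component = 0.85 * |3.14| = 2.6690.
L2 component = 0.15 * 3.14^2 / 2 = 0.7395.
Penalty = 1.17 * (2.6690 + 0.7395) = 1.17 * 3.4085 = 3.9879.

3.9879


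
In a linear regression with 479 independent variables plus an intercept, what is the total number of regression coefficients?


Including the intercept, the model has 479 predictor coefficients + 1 intercept.
Total = 480.

480


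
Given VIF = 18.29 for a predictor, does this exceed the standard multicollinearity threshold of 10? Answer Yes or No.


Compare VIF = 18.29 to the threshold of 10.
18.29 >= 10, so the answer is Yes.

Yes


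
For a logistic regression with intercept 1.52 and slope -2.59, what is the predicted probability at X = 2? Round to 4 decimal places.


Linear predictor: z = 1.52 + -2.59 * 2 = -3.6600.
P = 1/(1 + exp(3.6600)) = 1/(1 + 38.8613) = 0.0251.

0.0251


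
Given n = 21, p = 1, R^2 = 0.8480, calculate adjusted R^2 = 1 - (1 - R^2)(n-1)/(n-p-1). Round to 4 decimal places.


Plug in: Adj R^2 = 1 - (1 - 0.8480) * 20/19.
= 1 - 0.1520 * 20/19
= 1 - 3.0400 / 19
= 1 - 0.1600 = 0.8400.

0.8400


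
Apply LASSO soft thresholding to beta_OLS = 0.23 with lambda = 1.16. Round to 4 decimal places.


Absolute value: |0.23| = 0.23.
Compare to lambda = 1.16.
Since |beta| <= lambda, the coefficient is set to 0.

0.0000


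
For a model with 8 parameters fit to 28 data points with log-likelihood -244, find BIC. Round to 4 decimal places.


Compute k*ln(n) = 8*ln(28) = 8*3.332205 = 26.657640.
Then -2*loglik = 488.
BIC = 26.657640 + 488 = 514.657640, which rounds to 514.6576.

514.6576


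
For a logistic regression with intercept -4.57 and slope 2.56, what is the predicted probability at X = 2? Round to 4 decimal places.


Compute z = -4.57 + (2.56)(2) = 0.5500.
exp(-z) = 0.5769.
P = 1/(1 + 0.5769) = 0.6341.

0.6341


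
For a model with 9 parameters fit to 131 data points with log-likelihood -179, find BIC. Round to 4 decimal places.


Compute k*ln(n) = 9*ln(131) = 9*4.875197 = 43.876773.
Then -2*loglik = 358.
BIC = 43.876773 + 358 = 401.876773, which rounds to 401.8768.

401.8768


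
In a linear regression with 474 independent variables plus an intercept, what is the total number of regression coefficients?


Total coefficients = number of predictors + 1 (for the intercept).
= 474 + 1 = 475.

475


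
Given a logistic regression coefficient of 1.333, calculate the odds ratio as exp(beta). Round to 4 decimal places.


Odds ratio = exp(beta) = exp(1.333).
= 3.7924.

3.7924


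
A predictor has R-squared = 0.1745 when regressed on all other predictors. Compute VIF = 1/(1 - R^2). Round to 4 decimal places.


Denominator: 1 - 0.1745 = 0.8255.
VIF = 1 / 0.8255 = 1.2114.

1.2114


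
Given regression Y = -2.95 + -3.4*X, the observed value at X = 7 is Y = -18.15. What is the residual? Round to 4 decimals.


Compute yhat = -2.95 + (-3.4)(7) = -26.7500.
Residual = actual - predicted = -18.15 - -26.7500 = 8.6000.

8.6000


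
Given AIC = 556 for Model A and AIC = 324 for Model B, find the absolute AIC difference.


|AIC_A - AIC_B| = |556 - 324| = 232.
Model B is preferred (lower AIC).

232


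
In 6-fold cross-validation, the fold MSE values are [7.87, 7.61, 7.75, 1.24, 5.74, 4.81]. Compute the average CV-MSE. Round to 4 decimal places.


Sum of fold MSEs = 35.0200.
Average = 35.0200 / 6 = 5.8367.

5.8367


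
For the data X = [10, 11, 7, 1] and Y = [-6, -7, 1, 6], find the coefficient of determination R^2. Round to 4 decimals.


The fitted line is Y = 8.1070 + -1.3251*X.
SSres = 6.3292, SStot = 113.0000.
R^2 = 1 - SSres/SStot = 0.9440.

0.9440


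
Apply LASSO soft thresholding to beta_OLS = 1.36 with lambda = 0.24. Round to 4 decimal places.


Absolute value: |1.36| = 1.36.
Compare to lambda = 0.24.
Since |beta| > lambda, coefficient = sign(beta)*(|beta| - lambda) = 1.1200.

1.1200


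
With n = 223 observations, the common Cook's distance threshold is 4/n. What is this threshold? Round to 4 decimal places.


Cook's distance cutoff = 4/n = 4/223.
= 0.0179.

0.0179


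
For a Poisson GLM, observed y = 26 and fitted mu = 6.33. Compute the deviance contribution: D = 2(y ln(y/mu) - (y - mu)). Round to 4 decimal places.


y/mu = 26/6.33 = 4.107425 (approx.), and ln(26/6.33) = 1.412796.
y * ln(y/mu) = 26 * 1.412796 = 36.732696.
y - mu = 19.67.
D = 2 * (36.732696 - 19.67) = 34.125392, which rounds to 34.1254.

34.1254


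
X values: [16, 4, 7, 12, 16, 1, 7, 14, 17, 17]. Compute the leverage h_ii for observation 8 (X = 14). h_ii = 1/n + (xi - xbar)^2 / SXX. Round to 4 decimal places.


n = 10, xbar = 11.1000.
SXX = sum((xi - xbar)^2) = 312.9000.
h = 1/10 + (14 - 11.1000)^2 / 312.9000 = 0.1269.

0.1269


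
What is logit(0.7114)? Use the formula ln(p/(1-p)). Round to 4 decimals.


1 - p = 0.2886.
p/(1-p) = 2.4650.
logit = ln(2.4650) = 0.9022.

0.9022


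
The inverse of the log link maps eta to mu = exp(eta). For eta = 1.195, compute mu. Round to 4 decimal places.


The inverse log link gives:
mu = exp(1.195) = 3.3036.

3.3036
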